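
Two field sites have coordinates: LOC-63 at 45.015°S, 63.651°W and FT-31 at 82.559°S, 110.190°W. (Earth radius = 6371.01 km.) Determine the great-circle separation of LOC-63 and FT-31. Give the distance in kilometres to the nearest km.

Δφ = -37.5440°,  Δλ = -46.5390°
a = sin²(Δφ/2) + cos φ₁ cos φ₂ sin²(Δλ/2) = 0.117845
c = 2·arcsin(√a) = 0.700827 rad = 40.1544°
d = R·c = 6371.01 × 0.700827 = 4465.0 km

4465 km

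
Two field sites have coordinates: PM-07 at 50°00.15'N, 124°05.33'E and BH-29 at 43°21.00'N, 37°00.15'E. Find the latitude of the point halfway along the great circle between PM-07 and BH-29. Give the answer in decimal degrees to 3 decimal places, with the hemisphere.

55.596°N

PM-07: φ = +50.00250°, λ = +124.08883°
BH-29: φ = +43.35000°, λ = +37.00250°
Bx = cos φ₂ cos Δλ = 0.036963,  By = cos φ₂ sin Δλ = -0.726234
φₘ = atan2(sin φ₁ + sin φ₂, √((cos φ₁ + Bx)² + By²)) = 55.59633°
λₘ = λ₁ + atan2(By, cos φ₁ + Bx) = 77.19386°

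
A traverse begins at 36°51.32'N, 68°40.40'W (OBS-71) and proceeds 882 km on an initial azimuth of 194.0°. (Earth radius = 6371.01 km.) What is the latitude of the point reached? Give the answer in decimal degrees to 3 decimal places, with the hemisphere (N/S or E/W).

OBS-71: φ = +36.85533°, λ = -68.67333°
δ = d/R = 882/6371.01 = 0.138440 rad
φ₂ = arcsin(sin φ₁ cos δ + cos φ₁ sin δ cos θ)
   = arcsin(0.59980·0.99043 + 0.80015·0.13800·-0.97030) = 29.13826°
λ₂ = λ₁ + atan2(sin θ sin δ cos φ₁, cos δ − sin φ₁ sin φ₂) = -70.86381°

29.138°N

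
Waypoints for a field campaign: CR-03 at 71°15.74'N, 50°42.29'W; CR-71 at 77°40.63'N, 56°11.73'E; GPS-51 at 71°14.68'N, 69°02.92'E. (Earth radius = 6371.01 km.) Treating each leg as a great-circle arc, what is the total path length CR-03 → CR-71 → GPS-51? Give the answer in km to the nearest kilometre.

3603 km

CR-03: φ = +71.26233°, λ = -50.70483°
CR-71: φ = +77.67717°, λ = +56.19550°
GPS-51: φ = +71.24467°, λ = +69.04867°
CR-03→CR-71: c = 0.438827 rad, d = 2795.77 km
CR-71→GPS-51: c = 0.126693 rad, d = 807.16 km
Total = 2795.77 + 807.16 = 3602.94 km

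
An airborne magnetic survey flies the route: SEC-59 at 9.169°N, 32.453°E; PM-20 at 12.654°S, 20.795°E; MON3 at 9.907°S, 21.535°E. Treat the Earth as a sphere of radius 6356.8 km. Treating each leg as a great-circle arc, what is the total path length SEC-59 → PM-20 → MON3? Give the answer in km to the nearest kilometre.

SEC-59→PM-20: c = 0.431197 rad, d = 2741.03 km
PM-20→MON3: c = 0.049589 rad, d = 315.23 km
Total = 2741.03 + 315.23 = 3056.26 km

3056 km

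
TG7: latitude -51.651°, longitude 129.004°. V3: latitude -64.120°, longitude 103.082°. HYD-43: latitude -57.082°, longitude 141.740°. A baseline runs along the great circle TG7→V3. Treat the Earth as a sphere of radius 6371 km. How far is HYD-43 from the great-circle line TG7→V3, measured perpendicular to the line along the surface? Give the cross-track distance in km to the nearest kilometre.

1017 km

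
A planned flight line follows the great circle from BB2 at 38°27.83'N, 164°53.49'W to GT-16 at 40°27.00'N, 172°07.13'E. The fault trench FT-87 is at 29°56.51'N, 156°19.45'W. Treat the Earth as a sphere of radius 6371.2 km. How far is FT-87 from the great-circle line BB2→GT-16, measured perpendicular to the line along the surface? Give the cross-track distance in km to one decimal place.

BB2: φ = +38.46383°, λ = -164.89150°
GT-16: φ = +40.45000°, λ = +172.11883°
FT-87: φ = +29.94183°, λ = -156.32417°
δ₁₃ = central angle BB2→FT-87 = 0.193236 rad  (haversine)
θ₁₃ = bearing BB2→FT-87 = 137.762°,  θ₁₂ = bearing BB2→GT-16 = 283.664°
dₓₜ = R·arcsin(sin δ₁₃ · sin(θ₁₃ − θ₁₂)) = 6371.2·arcsin(0.19204·sin(-145.902°)) = -687.236 km
|dₓₜ| = 687.236 km

687.2 km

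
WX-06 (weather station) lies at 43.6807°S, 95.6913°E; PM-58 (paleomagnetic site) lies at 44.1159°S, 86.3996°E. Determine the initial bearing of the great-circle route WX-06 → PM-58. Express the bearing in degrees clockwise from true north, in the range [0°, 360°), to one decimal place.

263.1°

Δλ = -9.2917°
y = sin Δλ · cos φ₂ = -0.115918
x = cos φ₁ sin φ₂ − sin φ₁ cos φ₂ cos Δλ = -0.014101
θ = atan2(y, x) = -96.9359° → 263.0641° (mod 360°)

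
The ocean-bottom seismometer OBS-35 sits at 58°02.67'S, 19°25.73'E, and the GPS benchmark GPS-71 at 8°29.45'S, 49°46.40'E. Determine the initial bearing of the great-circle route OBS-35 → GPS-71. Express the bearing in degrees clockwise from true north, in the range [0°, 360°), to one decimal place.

37.7°

OBS-35: φ = -58.04450°, λ = +19.42883°
GPS-71: φ = -8.49083°, λ = +49.77333°
Δλ = 30.3445°
y = sin Δλ · cos φ₂ = 0.499661
x = cos φ₁ sin φ₂ − sin φ₁ cos φ₂ cos Δλ = 0.646052
θ = atan2(y, x) = 37.7186° → 37.7186° (mod 360°)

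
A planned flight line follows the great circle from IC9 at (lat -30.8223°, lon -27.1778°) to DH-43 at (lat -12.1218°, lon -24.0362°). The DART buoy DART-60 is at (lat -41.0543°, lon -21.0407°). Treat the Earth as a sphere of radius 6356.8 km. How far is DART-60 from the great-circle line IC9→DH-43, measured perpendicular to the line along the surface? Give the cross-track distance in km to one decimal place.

695.7 km

δ₁₃ = central angle IC9→DART-60 = 0.198390 rad  (haversine)
θ₁₃ = bearing IC9→DART-60 = 155.856°,  θ₁₂ = bearing IC9→DH-43 = 9.509°
dₓₜ = R·arcsin(sin δ₁₃ · sin(θ₁₃ − θ₁₂)) = 6356.8·arcsin(0.19709·sin(146.346°)) = 695.696 km
|dₓₜ| = 695.696 km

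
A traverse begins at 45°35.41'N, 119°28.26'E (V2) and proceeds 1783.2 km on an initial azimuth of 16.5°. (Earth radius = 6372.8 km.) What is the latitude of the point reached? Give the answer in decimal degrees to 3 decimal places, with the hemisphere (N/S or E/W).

V2: φ = +45.59017°, λ = +119.47100°
δ = d/R = 1783.2/6372.8 = 0.279814 rad
φ₂ = arcsin(sin φ₁ cos δ + cos φ₁ sin δ cos θ)
   = arcsin(0.71435·0.96111 + 0.69979·0.27618·0.95882) = 60.67729°
λ₂ = λ₁ + atan2(sin θ sin δ cos φ₁, cos δ − sin φ₁ sin φ₂) = 128.68762°

60.677°N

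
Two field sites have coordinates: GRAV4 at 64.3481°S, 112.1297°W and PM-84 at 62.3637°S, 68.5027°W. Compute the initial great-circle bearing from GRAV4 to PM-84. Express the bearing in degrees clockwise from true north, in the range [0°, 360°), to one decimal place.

104.2°

Δλ = 43.6270°
y = sin Δλ · cos φ₂ = 0.320043
x = cos φ₁ sin φ₂ − sin φ₁ cos φ₂ cos Δλ = -0.080843
θ = atan2(y, x) = 104.1764° → 104.1764° (mod 360°)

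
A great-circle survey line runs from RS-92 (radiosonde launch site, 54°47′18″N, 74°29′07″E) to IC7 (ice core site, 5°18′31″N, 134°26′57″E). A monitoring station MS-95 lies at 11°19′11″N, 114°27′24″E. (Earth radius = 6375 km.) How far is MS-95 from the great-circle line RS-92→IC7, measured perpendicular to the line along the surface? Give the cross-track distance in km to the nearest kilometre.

RS-92: φ = +54.78833°, λ = +74.48528°
IC7: φ = +5.30861°, λ = +134.44917°
MS-95: φ = +11.31972°, λ = +114.45667°
δ₁₃ = central angle RS-92→MS-95 = 0.935199 rad  (haversine)
θ₁₃ = bearing RS-92→MS-95 = 128.485°,  θ₁₂ = bearing RS-92→IC7 = 112.319°
dₓₜ = R·arcsin(sin δ₁₃ · sin(θ₁₃ − θ₁₂)) = 6375·arcsin(0.80472·sin(16.166°)) = 1440.589 km
|dₓₜ| = 1440.589 km

1441 km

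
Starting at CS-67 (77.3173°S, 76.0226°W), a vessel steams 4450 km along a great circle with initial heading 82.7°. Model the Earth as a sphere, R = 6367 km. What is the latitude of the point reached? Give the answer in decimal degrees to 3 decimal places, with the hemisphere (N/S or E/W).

δ = d/R = 4450/6367 = 0.698916 rad
φ₂ = arcsin(sin φ₁ cos δ + cos φ₁ sin δ cos θ)
   = arcsin(-0.97560·0.76554 + 0.21955·0.64339·0.12706) = -46.79531°
λ₂ = λ₁ + atan2(sin θ sin δ cos φ₁, cos δ − sin φ₁ sin φ₂) = -7.24613°

46.795°S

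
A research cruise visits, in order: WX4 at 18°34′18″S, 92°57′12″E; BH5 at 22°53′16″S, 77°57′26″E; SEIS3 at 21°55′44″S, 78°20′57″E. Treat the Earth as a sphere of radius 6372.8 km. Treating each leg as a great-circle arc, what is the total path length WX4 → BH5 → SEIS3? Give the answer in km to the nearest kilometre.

WX4: φ = -18.57167°, λ = +92.95333°
BH5: φ = -22.88778°, λ = +77.95722°
SEIS3: φ = -21.92889°, λ = +78.34917°
WX4→BH5: c = 0.255953 rad, d = 1631.13 km
BH5→SEIS3: c = 0.017891 rad, d = 114.01 km
Total = 1631.13 + 114.01 = 1745.15 km

1745 km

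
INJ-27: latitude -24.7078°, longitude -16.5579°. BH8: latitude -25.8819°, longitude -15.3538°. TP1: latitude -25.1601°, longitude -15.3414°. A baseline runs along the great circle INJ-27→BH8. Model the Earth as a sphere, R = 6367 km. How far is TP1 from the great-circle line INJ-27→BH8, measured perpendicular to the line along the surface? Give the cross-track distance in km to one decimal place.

δ₁₃ = central angle INJ-27→TP1 = 0.020808 rad  (haversine)
θ₁₃ = bearing INJ-27→TP1 = 112.550°,  θ₁₂ = bearing INJ-27→BH8 = 137.418°
dₓₜ = R·arcsin(sin δ₁₃ · sin(θ₁₃ − θ₁₂)) = 6367·arcsin(0.02081·sin(-24.868°)) = -55.712 km
|dₓₜ| = 55.712 km

55.7 km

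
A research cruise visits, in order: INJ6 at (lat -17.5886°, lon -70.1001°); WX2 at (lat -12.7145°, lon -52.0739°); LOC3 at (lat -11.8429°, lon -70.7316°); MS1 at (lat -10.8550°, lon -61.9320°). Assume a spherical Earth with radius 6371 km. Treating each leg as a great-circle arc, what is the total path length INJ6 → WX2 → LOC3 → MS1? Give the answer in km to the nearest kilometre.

5003 km

INJ6→WX2: c = 0.315179 rad, d = 2008.00 km
WX2→LOC3: c = 0.318485 rad, d = 2029.07 km
LOC3→MS1: c = 0.151555 rad, d = 965.56 km
Total = 2008.00 + 2029.07 + 965.56 = 5002.63 km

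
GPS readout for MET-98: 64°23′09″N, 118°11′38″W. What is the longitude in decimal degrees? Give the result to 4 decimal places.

118° + 11′/60 + 38″/3600 = 118 + 0.18333 + 0.01056 = 118.1939°

118.1939°W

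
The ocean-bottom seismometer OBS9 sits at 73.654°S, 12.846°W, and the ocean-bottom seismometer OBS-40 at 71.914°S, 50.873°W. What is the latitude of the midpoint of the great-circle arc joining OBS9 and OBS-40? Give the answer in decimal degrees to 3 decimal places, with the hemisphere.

Bx = cos φ₂ cos Δλ = 0.244543,  By = cos φ₂ sin Δλ = -0.191244
φₘ = atan2(sin φ₁ + sin φ₂, √((cos φ₁ + Bx)² + By²)) = -73.66972°
λₘ = λ₁ + atan2(By, cos φ₁ + Bx) = -32.82700°

73.670°S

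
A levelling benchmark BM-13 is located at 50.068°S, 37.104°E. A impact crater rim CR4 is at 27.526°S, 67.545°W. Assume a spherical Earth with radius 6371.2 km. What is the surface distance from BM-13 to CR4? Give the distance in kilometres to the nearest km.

Δφ = 22.5420°,  Δλ = -104.6490°
a = sin²(Δφ/2) + cos φ₁ cos φ₂ sin²(Δλ/2) = 0.394786
c = 2·arcsin(√a) = 1.358785 rad = 77.8526°
d = R·c = 6371.2 × 1.358785 = 8657.1 km

8657 km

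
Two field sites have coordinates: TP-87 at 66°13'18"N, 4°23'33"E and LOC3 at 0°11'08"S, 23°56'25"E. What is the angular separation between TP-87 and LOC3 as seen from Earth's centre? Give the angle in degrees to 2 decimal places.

67.85°

TP-87: φ = +66.22167°, λ = +4.39250°
LOC3: φ = -0.18556°, λ = +23.94028°
Δφ = -66.4072°,  Δλ = 19.5478°
a = sin²(Δφ/2) + cos φ₁ cos φ₂ sin²(Δλ/2) = 0.311503
c = 2·arcsin(√a) = 1.184247 rad = 67.8524°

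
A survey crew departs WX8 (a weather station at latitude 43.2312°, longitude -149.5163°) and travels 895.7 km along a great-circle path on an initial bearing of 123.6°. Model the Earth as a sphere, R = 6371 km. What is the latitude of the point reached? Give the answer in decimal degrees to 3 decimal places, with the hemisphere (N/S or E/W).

δ = d/R = 895.7/6371 = 0.140590 rad
φ₂ = arcsin(sin φ₁ cos δ + cos φ₁ sin δ cos θ)
   = arcsin(0.68494·0.99013 + 0.72860·0.14013·-0.55339) = 38.43941°
λ₂ = λ₁ + atan2(sin θ sin δ cos φ₁, cos δ − sin φ₁ sin φ₂) = -140.94669°

38.439°N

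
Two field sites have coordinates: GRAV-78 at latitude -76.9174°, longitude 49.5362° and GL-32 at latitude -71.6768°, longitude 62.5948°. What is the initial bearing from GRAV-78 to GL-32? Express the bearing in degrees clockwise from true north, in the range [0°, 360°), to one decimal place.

40.4°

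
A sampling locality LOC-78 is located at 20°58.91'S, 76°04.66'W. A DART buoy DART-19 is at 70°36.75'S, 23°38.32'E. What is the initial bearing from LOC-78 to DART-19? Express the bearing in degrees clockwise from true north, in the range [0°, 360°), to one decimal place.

160.0°

LOC-78: φ = -20.98183°, λ = -76.07767°
DART-19: φ = -70.61250°, λ = +23.63867°
Δλ = 99.7163°
y = sin Δλ · cos φ₂ = 0.327194
x = cos φ₁ sin φ₂ − sin φ₁ cos φ₂ cos Δλ = -0.900810
θ = atan2(y, x) = 160.0379° → 160.0379° (mod 360°)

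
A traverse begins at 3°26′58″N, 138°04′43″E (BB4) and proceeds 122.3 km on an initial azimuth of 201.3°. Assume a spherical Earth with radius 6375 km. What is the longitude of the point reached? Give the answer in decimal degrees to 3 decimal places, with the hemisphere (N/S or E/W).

137.679°E

BB4: φ = +3.44944°, λ = +138.07861°
δ = d/R = 122.3/6375 = 0.019184 rad
φ₂ = arcsin(sin φ₁ cos δ + cos φ₁ sin δ cos θ)
   = arcsin(0.06017·0.99982 + 0.99819·0.01918·-0.93169) = 2.42527°
λ₂ = λ₁ + atan2(sin θ sin δ cos φ₁, cos δ − sin φ₁ sin φ₂) = 137.67900°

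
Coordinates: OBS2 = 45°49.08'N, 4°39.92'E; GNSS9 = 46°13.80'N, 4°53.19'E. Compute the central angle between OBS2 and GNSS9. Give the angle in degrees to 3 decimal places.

0.440°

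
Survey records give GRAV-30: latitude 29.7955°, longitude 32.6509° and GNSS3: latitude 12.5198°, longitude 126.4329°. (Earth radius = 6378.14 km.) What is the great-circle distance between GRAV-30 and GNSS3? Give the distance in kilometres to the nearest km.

Δφ = -17.2757°,  Δλ = 93.7820°
a = sin²(Δφ/2) + cos φ₁ cos φ₂ sin²(Δλ/2) = 0.474081
c = 2·arcsin(√a) = 1.518935 rad = 87.0286°
d = R·c = 6378.14 × 1.518935 = 9688.0 km

9688 km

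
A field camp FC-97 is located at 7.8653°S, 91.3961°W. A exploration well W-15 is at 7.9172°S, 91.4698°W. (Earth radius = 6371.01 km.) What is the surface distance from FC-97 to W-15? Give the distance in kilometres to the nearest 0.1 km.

10.0 km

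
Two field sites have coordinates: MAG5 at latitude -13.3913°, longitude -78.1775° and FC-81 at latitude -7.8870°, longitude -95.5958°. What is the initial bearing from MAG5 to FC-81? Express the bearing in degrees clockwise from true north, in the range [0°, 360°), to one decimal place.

Δλ = -17.4183°
y = sin Δλ · cos φ₂ = -0.296514
x = cos φ₁ sin φ₂ − sin φ₁ cos φ₂ cos Δλ = 0.085401
θ = atan2(y, x) = -73.9327° → 286.0673° (mod 360°)

286.1°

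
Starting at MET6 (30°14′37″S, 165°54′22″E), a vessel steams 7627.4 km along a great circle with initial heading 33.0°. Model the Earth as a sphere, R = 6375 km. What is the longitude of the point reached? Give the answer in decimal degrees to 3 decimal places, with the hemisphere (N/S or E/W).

MET6: φ = -30.24361°, λ = +165.90611°
δ = d/R = 7627.4/6375 = 1.196455 rad
φ₂ = arcsin(sin φ₁ cos δ + cos φ₁ sin δ cos θ)
   = arcsin(-0.50368·0.36566 + 0.86389·0.93075·0.83867) = 29.35188°
λ₂ = λ₁ + atan2(sin θ sin δ cos φ₁, cos δ − sin φ₁ sin φ₂) = -158.53199°

158.532°W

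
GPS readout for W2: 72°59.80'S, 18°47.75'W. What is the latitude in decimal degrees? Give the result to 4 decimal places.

72° + 59.80′/60 = 72 + 0.99667 = 72.9967°

72.9967°S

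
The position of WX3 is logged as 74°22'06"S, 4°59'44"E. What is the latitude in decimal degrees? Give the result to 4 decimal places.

74.3683°S

74° + 22′/60 + 6″/3600 = 74 + 0.36667 + 0.00167 = 74.3683°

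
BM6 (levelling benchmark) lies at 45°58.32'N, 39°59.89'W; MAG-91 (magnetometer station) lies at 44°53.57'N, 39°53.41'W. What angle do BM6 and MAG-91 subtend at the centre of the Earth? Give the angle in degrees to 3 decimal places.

1.082°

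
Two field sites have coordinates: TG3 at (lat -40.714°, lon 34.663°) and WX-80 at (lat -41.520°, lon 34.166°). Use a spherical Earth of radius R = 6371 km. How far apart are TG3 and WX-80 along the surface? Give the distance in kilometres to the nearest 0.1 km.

98.8 km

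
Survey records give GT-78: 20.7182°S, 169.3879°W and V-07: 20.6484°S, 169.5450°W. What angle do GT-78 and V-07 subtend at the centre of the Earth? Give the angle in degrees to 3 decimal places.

0.163°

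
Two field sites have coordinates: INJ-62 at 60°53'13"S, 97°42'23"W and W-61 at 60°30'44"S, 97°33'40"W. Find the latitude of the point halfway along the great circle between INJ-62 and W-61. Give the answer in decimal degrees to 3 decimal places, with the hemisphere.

60.700°S

INJ-62: φ = -60.88694°, λ = -97.70639°
W-61: φ = -60.51222°, λ = -97.56111°
Bx = cos φ₂ cos Δλ = 0.492236,  By = cos φ₂ sin Δλ = 0.001248
φₘ = atan2(sin φ₁ + sin φ₂, √((cos φ₁ + Bx)² + By²)) = -60.69960°
λₘ = λ₁ + atan2(By, cos φ₁ + Bx) = -97.63333°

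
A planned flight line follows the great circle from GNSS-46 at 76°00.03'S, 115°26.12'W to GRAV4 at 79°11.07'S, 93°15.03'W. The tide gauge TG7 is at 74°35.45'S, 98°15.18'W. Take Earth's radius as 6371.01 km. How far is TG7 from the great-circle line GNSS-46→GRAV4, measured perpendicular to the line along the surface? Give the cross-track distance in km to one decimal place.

409.0 km

GNSS-46: φ = -76.00050°, λ = -115.43533°
GRAV4: φ = -79.18450°, λ = -93.25050°
TG7: φ = -74.59083°, λ = -98.25300°
δ₁₃ = central angle GNSS-46→TG7 = 0.079663 rad  (haversine)
θ₁₃ = bearing GNSS-46→TG7 = 80.529°,  θ₁₂ = bearing GNSS-46→GRAV4 = 134.249°
dₓₜ = R·arcsin(sin δ₁₃ · sin(θ₁₃ − θ₁₂)) = 6371.01·arcsin(0.07958·sin(-53.720°)) = -408.990 km
|dₓₜ| = 408.990 km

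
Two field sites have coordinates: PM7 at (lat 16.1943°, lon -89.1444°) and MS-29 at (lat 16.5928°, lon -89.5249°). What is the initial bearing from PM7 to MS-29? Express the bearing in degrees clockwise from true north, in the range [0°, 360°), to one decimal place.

317.6°

Δλ = -0.3805°
y = sin Δλ · cos φ₂ = -0.006364
x = cos φ₁ sin φ₂ − sin φ₁ cos φ₂ cos Δλ = 0.006961
θ = atan2(y, x) = -42.4365° → 317.5635° (mod 360°)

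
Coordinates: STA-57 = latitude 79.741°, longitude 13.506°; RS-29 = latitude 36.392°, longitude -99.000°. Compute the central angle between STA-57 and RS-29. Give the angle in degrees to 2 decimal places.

Δφ = -43.3490°,  Δλ = -112.5060°
a = sin²(Δφ/2) + cos φ₁ cos φ₂ sin²(Δλ/2) = 0.235528
c = 2·arcsin(√a) = 1.013441 rad = 58.0659°

58.07°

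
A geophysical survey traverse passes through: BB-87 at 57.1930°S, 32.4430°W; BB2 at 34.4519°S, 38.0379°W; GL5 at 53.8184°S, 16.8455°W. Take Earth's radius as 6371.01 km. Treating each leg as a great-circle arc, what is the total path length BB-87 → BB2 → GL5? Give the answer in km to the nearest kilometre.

5280 km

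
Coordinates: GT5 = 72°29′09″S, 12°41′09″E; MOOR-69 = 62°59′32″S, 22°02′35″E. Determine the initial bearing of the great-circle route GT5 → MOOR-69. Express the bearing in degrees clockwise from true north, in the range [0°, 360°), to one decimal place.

GT5: φ = -72.48583°, λ = +12.68583°
MOOR-69: φ = -62.99222°, λ = +22.04306°
Δλ = 9.3572°
y = sin Δλ · cos φ₂ = 0.073834
x = cos φ₁ sin φ₂ − sin φ₁ cos φ₂ cos Δλ = 0.159175
θ = atan2(y, x) = 24.8843° → 24.8843° (mod 360°)

24.9°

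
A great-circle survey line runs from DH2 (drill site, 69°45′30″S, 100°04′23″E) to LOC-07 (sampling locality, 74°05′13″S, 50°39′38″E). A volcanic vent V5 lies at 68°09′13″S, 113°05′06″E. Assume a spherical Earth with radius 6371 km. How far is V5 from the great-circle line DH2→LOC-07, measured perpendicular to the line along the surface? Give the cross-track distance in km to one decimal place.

DH2: φ = -69.75833°, λ = +100.07306°
LOC-07: φ = -74.08694°, λ = +50.66056°
V5: φ = -68.15361°, λ = +113.08500°
δ₁₃ = central angle DH2→V5 = 0.086026 rad  (haversine)
θ₁₃ = bearing DH2→V5 = 77.197°,  θ₁₂ = bearing DH2→LOC-07 = 231.545°
dₓₜ = R·arcsin(sin δ₁₃ · sin(θ₁₃ − θ₁₂)) = 6371·arcsin(0.08592·sin(-154.347°)) = -237.031 km
|dₓₜ| = 237.031 km

237.0 km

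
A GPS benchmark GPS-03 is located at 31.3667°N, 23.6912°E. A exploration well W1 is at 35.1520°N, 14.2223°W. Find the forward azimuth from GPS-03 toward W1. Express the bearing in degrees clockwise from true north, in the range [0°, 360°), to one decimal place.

287.2°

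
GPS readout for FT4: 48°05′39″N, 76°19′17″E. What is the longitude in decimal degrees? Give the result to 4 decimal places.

76.3214°E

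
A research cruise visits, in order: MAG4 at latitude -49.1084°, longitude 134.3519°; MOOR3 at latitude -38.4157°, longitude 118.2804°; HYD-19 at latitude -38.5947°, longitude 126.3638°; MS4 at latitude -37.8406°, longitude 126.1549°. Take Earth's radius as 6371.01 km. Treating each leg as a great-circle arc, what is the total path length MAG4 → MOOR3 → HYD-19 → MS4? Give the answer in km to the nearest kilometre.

MAG4→MOOR3: c = 0.274392 rad, d = 1748.16 km
MOOR3→HYD-19: c = 0.110412 rad, d = 703.44 km
HYD-19→MS4: c = 0.013470 rad, d = 85.82 km
Total = 1748.16 + 703.44 + 85.82 = 2537.41 km

2537 km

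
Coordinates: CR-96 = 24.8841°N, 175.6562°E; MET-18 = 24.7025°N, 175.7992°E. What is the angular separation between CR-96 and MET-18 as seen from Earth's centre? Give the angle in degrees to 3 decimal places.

0.223°

Δφ = -0.1816°,  Δλ = 0.1430°
a = sin²(Δφ/2) + cos φ₁ cos φ₂ sin²(Δλ/2) = 0.000004
c = 2·arcsin(√a) = 0.003896 rad = 0.2232°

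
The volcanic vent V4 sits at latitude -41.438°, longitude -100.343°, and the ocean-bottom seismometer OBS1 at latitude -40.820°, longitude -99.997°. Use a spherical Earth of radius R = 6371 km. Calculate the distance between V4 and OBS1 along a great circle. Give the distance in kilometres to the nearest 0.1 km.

Δφ = 0.6180°,  Δλ = 0.3460°
a = sin²(Δφ/2) + cos φ₁ cos φ₂ sin²(Δλ/2) = 0.000034
c = 2·arcsin(√a) = 0.011706 rad = 0.6707°
d = R·c = 6371 × 0.011706 = 74.6 km

74.6 km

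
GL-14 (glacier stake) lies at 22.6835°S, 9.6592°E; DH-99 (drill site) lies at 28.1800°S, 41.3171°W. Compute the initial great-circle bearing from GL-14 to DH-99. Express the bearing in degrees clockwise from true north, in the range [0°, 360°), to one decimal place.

252.1°

Δλ = -50.9763°
y = sin Δλ · cos φ₂ = -0.684800
x = cos φ₁ sin φ₂ − sin φ₁ cos φ₂ cos Δλ = -0.221681
θ = atan2(y, x) = -107.9376° → 252.0624° (mod 360°)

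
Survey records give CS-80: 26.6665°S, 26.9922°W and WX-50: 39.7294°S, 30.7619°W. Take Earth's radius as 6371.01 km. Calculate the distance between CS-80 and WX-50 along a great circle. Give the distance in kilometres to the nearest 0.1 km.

Δφ = -13.0629°,  Δλ = -3.7697°
a = sin²(Δφ/2) + cos φ₁ cos φ₂ sin²(Δλ/2) = 0.013682
c = 2·arcsin(√a) = 0.234479 rad = 13.4347°
d = R·c = 6371.01 × 0.234479 = 1493.9 km

1493.9 km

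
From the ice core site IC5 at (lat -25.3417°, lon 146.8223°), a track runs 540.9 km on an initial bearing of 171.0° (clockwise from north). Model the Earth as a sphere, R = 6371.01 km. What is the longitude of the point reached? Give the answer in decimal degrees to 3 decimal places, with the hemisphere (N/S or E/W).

δ = d/R = 540.9/6371.01 = 0.084900 rad
φ₂ = arcsin(sin φ₁ cos δ + cos φ₁ sin δ cos θ)
   = arcsin(-0.42802·0.99640 + 0.90377·0.08480·-0.98769) = -30.14359°
λ₂ = λ₁ + atan2(sin θ sin δ cos φ₁, cos δ − sin φ₁ sin φ₂) = 147.70124°

147.701°E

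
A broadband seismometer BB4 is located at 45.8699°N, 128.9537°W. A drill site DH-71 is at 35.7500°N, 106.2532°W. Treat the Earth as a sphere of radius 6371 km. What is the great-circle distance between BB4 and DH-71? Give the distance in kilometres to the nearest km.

Δφ = -10.1199°,  Δλ = 22.7005°
a = sin²(Δφ/2) + cos φ₁ cos φ₂ sin²(Δλ/2) = 0.029666
c = 2·arcsin(√a) = 0.346205 rad = 19.8361°
d = R·c = 6371 × 0.346205 = 2205.7 km

2206 km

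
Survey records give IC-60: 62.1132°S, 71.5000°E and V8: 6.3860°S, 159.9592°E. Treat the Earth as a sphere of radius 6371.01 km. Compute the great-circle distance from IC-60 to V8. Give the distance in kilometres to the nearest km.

9300 km

Δφ = 55.7272°,  Δλ = 88.4592°
a = sin²(Δφ/2) + cos φ₁ cos φ₂ sin²(Δλ/2) = 0.444596
c = 2·arcsin(√a) = 1.459760 rad = 83.6381°
d = R·c = 6371.01 × 1.459760 = 9300.1 km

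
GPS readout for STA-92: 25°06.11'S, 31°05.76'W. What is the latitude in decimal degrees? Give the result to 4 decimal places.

25° + 6.11′/60 = 25 + 0.10183 = 25.1018°

25.1018°S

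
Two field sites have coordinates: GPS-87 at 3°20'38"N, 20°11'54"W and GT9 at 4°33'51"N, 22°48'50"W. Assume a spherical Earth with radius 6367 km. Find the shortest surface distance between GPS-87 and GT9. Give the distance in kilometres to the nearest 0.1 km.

320.1 km

GPS-87: φ = +3.34389°, λ = -20.19833°
GT9: φ = +4.56417°, λ = -22.81389°
Δφ = 1.2203°,  Δλ = -2.6156°
a = sin²(Δφ/2) + cos φ₁ cos φ₂ sin²(Δλ/2) = 0.000632
c = 2·arcsin(√a) = 0.050275 rad = 2.8805°
d = R·c = 6367 × 0.050275 = 320.1 km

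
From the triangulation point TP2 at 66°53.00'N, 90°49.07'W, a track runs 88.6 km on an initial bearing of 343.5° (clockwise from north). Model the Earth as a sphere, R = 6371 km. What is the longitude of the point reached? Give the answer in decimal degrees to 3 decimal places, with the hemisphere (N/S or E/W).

91.413°W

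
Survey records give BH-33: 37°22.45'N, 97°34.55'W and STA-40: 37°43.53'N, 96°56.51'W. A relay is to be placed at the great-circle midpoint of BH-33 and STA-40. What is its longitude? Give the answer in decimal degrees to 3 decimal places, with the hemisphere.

BH-33: φ = +37.37417°, λ = -97.57583°
STA-40: φ = +37.72550°, λ = -96.94183°
Bx = cos φ₂ cos Δλ = 0.790903,  By = cos φ₂ sin Δλ = 0.008752
φₘ = atan2(sin φ₁ + sin φ₂, √((cos φ₁ + Bx)² + By²)) = 37.55026°
λₘ = λ₁ + atan2(By, cos φ₁ + Bx) = -97.25958°

97.260°W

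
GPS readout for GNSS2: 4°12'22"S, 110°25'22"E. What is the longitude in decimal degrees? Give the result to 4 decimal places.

110° + 25′/60 + 22″/3600 = 110 + 0.41667 + 0.00611 = 110.4228°

110.4228°E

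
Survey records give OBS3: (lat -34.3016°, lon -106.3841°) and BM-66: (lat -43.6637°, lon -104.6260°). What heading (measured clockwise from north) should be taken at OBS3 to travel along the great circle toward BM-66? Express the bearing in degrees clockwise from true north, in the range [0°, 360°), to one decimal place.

Δλ = 1.7581°
y = sin Δλ · cos φ₂ = 0.022194
x = cos φ₁ sin φ₂ − sin φ₁ cos φ₂ cos Δλ = -0.162865
θ = atan2(y, x) = 172.2400° → 172.2400° (mod 360°)

172.2°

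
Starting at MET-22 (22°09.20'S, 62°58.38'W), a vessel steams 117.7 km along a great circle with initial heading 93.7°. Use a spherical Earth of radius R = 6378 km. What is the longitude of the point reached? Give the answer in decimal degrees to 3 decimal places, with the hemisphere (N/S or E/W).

MET-22: φ = -22.15333°, λ = -62.97300°
δ = d/R = 117.7/6378 = 0.018454 rad
φ₂ = arcsin(sin φ₁ cos δ + cos φ₁ sin δ cos θ)
   = arcsin(-0.37709·0.99983 + 0.92618·0.01845·-0.06453) = -22.21760°
λ₂ = λ₁ + atan2(sin θ sin δ cos φ₁, cos δ − sin φ₁ sin φ₂) = -61.83323°

61.833°W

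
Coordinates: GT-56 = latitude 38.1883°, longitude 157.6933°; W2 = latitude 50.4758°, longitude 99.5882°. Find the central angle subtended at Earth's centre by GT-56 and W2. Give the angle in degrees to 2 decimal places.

Δφ = 12.2875°,  Δλ = -58.1051°
a = sin²(Δφ/2) + cos φ₁ cos φ₂ sin²(Δλ/2) = 0.129411
c = 2·arcsin(√a) = 0.735973 rad = 42.1682°

42.17°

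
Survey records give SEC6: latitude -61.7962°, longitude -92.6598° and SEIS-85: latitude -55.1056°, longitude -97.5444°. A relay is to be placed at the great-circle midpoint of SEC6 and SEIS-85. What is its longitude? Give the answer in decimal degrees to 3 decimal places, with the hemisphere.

95.335°W

Bx = cos φ₂ cos Δλ = 0.569988,  By = cos φ₂ sin Δλ = -0.048711
φₘ = atan2(sin φ₁ + sin φ₂, √((cos φ₁ + Bx)² + By²)) = -58.47390°
λₘ = λ₁ + atan2(By, cos φ₁ + Bx) = -95.33475°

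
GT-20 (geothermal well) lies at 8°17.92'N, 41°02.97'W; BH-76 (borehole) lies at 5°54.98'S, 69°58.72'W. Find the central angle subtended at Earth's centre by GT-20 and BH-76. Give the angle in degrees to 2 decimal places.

GT-20: φ = +8.29867°, λ = -41.04950°
BH-76: φ = -5.91633°, λ = -69.97867°
Δφ = -14.2150°,  Δλ = -28.9292°
a = sin²(Δφ/2) + cos φ₁ cos φ₂ sin²(Δλ/2) = 0.076718
c = 2·arcsin(√a) = 0.561300 rad = 32.1601°

32.16°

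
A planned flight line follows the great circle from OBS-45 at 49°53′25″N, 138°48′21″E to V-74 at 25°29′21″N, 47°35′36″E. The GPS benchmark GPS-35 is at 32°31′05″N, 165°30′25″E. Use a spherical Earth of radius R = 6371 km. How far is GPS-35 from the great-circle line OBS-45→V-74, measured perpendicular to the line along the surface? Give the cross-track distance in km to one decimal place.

OBS-45: φ = +49.89028°, λ = +138.80583°
V-74: φ = +25.48917°, λ = +47.59333°
GPS-35: φ = +32.51806°, λ = +165.50694°
δ₁₃ = central angle OBS-45→GPS-35 = 0.459093 rad  (haversine)
θ₁₃ = bearing OBS-45→GPS-35 = 121.238°,  θ₁₂ = bearing OBS-45→V-74 = 287.921°
dₓₜ = R·arcsin(sin δ₁₃ · sin(θ₁₃ − θ₁₂)) = 6371·arcsin(0.44314·sin(-166.683°)) = -651.417 km
|dₓₜ| = 651.417 km

651.4 km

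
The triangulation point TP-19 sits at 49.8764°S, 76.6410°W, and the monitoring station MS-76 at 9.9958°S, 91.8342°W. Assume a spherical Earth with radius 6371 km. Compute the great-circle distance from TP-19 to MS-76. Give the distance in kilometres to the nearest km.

Δφ = 39.8806°,  Δλ = -15.1932°
a = sin²(Δφ/2) + cos φ₁ cos φ₂ sin²(Δλ/2) = 0.127400
c = 2·arcsin(√a) = 0.729962 rad = 41.8238°
d = R·c = 6371 × 0.729962 = 4650.6 km

4651 km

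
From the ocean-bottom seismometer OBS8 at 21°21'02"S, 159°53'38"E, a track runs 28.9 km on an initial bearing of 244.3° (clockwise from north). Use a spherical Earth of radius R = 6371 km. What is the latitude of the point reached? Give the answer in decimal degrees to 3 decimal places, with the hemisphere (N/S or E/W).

21.463°S

OBS8: φ = -21.35056°, λ = +159.89389°
δ = d/R = 28.9/6371 = 0.004536 rad
φ₂ = arcsin(sin φ₁ cos δ + cos φ₁ sin δ cos θ)
   = arcsin(-0.36407·0.99999 + 0.93137·0.00454·-0.43366) = -21.46308°
λ₂ = λ₁ + atan2(sin θ sin δ cos φ₁, cos δ − sin φ₁ sin φ₂) = 159.64224°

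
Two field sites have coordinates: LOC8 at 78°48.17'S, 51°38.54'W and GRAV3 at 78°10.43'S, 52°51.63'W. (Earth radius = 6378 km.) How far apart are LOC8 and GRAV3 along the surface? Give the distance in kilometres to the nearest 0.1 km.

LOC8: φ = -78.80283°, λ = -51.64233°
GRAV3: φ = -78.17383°, λ = -52.86050°
Δφ = 0.6290°,  Δλ = -1.2182°
a = sin²(Δφ/2) + cos φ₁ cos φ₂ sin²(Δλ/2) = 0.000035
c = 2·arcsin(√a) = 0.011769 rad = 0.6743°
d = R·c = 6378 × 0.011769 = 75.1 km

75.1 km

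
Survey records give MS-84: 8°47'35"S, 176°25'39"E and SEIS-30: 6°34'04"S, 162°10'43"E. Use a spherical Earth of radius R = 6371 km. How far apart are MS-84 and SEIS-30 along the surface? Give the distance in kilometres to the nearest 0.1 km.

1589.4 km

MS-84: φ = -8.79306°, λ = +176.42750°
SEIS-30: φ = -6.56778°, λ = +162.17861°
Δφ = 2.2253°,  Δλ = -14.2489°
a = sin²(Δφ/2) + cos φ₁ cos φ₂ sin²(Δλ/2) = 0.015479
c = 2·arcsin(√a) = 0.249473 rad = 14.2938°
d = R·c = 6371 × 0.249473 = 1589.4 km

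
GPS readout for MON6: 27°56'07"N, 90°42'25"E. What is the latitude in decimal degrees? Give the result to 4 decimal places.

27.9353°N

27° + 56′/60 + 7″/3600 = 27 + 0.93333 + 0.00194 = 27.9353°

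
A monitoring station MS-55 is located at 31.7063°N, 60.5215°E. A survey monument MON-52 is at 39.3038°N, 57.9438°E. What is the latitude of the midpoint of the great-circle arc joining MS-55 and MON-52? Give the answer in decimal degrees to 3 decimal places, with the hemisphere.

35.512°N

Bx = cos φ₂ cos Δλ = 0.773015,  By = cos φ₂ sin Δλ = -0.034801
φₘ = atan2(sin φ₁ + sin φ₂, √((cos φ₁ + Bx)² + By²)) = 35.51189°
λₘ = λ₁ + atan2(By, cos φ₁ + Bx) = 59.29371°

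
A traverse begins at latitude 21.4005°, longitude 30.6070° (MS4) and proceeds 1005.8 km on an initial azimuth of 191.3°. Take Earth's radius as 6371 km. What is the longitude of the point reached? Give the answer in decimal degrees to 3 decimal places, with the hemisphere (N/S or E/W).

δ = d/R = 1005.8/6371 = 0.157872 rad
φ₂ = arcsin(sin φ₁ cos δ + cos φ₁ sin δ cos θ)
   = arcsin(0.36488·0.98756 + 0.93105·0.15722·-0.98061) = 12.52161°
λ₂ = λ₁ + atan2(sin θ sin δ cos φ₁, cos δ − sin φ₁ sin φ₂) = 28.79864°

28.799°E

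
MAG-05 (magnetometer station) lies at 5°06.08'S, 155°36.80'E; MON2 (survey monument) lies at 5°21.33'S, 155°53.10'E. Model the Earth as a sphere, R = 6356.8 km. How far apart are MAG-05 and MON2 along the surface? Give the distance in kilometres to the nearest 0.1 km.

MAG-05: φ = -5.10133°, λ = +155.61333°
MON2: φ = -5.35550°, λ = +155.88500°
Δφ = -0.2542°,  Δλ = 0.2717°
a = sin²(Δφ/2) + cos φ₁ cos φ₂ sin²(Δλ/2) = 0.000010
c = 2·arcsin(√a) = 0.006479 rad = 0.3712°
d = R·c = 6356.8 × 0.006479 = 41.2 km

41.2 km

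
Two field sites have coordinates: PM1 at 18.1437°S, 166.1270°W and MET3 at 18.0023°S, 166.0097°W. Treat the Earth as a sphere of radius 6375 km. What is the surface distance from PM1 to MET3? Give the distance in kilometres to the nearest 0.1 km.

20.0 km

Δφ = 0.1414°,  Δλ = 0.1173°
a = sin²(Δφ/2) + cos φ₁ cos φ₂ sin²(Δλ/2) = 0.000002
c = 2·arcsin(√a) = 0.003143 rad = 0.1801°
d = R·c = 6375 × 0.003143 = 20.0 km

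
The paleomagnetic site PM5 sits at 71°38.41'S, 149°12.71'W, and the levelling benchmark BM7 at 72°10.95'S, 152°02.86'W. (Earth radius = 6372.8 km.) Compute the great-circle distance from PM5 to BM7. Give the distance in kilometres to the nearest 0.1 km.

115.0 km

PM5: φ = -71.64017°, λ = -149.21183°
BM7: φ = -72.18250°, λ = -152.04767°
Δφ = -0.5423°,  Δλ = -2.8358°
a = sin²(Δφ/2) + cos φ₁ cos φ₂ sin²(Δλ/2) = 0.000081
c = 2·arcsin(√a) = 0.018046 rad = 1.0340°
d = R·c = 6372.8 × 0.018046 = 115.0 km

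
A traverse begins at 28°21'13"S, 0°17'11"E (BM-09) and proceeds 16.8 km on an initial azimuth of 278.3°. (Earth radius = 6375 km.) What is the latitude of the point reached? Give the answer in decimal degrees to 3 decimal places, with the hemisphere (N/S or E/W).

BM-09: φ = -28.35361°, λ = +0.28639°
δ = d/R = 16.8/6375 = 0.002635 rad
φ₂ = arcsin(sin φ₁ cos δ + cos φ₁ sin δ cos θ)
   = arcsin(-0.47491·1.00000 + 0.88003·0.00264·0.14436) = -28.33171°
λ₂ = λ₁ + atan2(sin θ sin δ cos φ₁, cos δ − sin φ₁ sin φ₂) = 0.11665°

28.332°S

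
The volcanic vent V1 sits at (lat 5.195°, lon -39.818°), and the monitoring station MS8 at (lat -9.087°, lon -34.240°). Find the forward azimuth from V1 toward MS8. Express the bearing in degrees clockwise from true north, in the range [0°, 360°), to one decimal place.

158.7°

Δλ = 5.5780°
y = sin Δλ · cos φ₂ = 0.095981
x = cos φ₁ sin φ₂ − sin φ₁ cos φ₂ cos Δλ = -0.246271
θ = atan2(y, x) = 158.7073° → 158.7073° (mod 360°)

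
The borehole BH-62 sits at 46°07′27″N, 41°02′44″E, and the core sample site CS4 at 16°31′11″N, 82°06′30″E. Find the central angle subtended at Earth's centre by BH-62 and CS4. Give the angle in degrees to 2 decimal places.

45.09°

BH-62: φ = +46.12417°, λ = +41.04556°
CS4: φ = +16.51972°, λ = +82.10833°
Δφ = -29.6044°,  Δλ = 41.0628°
a = sin²(Δφ/2) + cos φ₁ cos φ₂ sin²(Δλ/2) = 0.147007
c = 2·arcsin(√a) = 0.786982 rad = 45.0907°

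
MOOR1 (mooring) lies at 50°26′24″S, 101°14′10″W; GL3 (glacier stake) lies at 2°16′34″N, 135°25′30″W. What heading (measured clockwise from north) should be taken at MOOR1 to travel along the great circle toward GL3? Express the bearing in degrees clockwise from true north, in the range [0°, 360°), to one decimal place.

MOOR1: φ = -50.44000°, λ = -101.23611°
GL3: φ = +2.27611°, λ = -135.42500°
Δλ = -34.1889°
y = sin Δλ · cos φ₂ = -0.561480
x = cos φ₁ sin φ₂ − sin φ₁ cos φ₂ cos Δλ = 0.662519
θ = atan2(y, x) = -40.2810° → 319.7190° (mod 360°)

319.7°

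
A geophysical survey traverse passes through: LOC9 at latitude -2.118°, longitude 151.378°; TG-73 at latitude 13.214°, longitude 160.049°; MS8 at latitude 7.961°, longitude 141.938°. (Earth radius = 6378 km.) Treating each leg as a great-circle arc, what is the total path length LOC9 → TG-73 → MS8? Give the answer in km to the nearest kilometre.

4022 km

LOC9→TG-73: c = 0.306848 rad, d = 1957.08 km
TG-73→MS8: c = 0.323801 rad, d = 2065.20 km
Total = 1957.08 + 2065.20 = 4022.28 km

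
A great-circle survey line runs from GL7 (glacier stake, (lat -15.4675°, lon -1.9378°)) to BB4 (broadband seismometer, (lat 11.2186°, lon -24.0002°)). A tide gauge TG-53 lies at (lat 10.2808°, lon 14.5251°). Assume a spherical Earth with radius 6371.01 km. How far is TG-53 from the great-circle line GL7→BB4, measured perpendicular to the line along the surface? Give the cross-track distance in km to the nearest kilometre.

3244 km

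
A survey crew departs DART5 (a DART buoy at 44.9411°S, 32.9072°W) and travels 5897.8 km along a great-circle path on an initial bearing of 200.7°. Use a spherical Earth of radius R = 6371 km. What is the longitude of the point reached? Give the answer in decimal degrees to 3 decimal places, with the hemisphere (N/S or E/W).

δ = d/R = 5897.8/6371 = 0.925726 rad
φ₂ = arcsin(sin φ₁ cos δ + cos φ₁ sin δ cos θ)
   = arcsin(-0.70638·0.60125 + 0.70783·0.79906·-0.93544) = -72.51595°
λ₂ = λ₁ + atan2(sin θ sin δ cos φ₁, cos δ − sin φ₁ sin φ₂) = -142.83725°

142.837°W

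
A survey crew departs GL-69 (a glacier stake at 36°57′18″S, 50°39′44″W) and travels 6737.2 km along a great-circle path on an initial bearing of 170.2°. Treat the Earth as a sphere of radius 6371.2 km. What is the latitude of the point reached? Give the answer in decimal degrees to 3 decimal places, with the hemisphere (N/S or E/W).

78.870°S

GL-69: φ = -36.95500°, λ = -50.66222°
δ = d/R = 6737.2/6371.2 = 1.057446 rad
φ₂ = arcsin(sin φ₁ cos δ + cos φ₁ sin δ cos θ)
   = arcsin(-0.60119·0.49110 + 0.79911·0.87110·-0.98541) = -78.86973°
λ₂ = λ₁ + atan2(sin θ sin δ cos φ₁, cos δ − sin φ₁ sin φ₂) = 79.15610°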